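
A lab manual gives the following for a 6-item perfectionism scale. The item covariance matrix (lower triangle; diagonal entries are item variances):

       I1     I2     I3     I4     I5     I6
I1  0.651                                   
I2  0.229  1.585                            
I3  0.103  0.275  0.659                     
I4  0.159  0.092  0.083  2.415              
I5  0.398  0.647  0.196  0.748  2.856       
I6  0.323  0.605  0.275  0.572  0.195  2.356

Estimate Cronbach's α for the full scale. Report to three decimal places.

Σσ²ᵢ = 0.651 + 1.585 + 0.659 + 2.415 + 2.856 + 2.356 = 10.522
Sum of the distinct covariances = 4.900
σ²_T = 10.522 + 2 × 4.900 = 20.322
α = (k/(k−1))·(1 − Σσ²ᵢ/σ²_T) = (6/5)·(1 − 10.522/20.322) = 0.579

α = 0.579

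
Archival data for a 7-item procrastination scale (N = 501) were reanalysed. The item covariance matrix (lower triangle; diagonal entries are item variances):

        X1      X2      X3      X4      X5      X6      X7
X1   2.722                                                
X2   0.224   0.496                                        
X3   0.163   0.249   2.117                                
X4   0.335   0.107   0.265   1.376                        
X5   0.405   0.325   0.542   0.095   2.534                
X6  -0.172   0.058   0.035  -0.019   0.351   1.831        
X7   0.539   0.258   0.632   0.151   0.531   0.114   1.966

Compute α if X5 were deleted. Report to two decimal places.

Remaining items: X1, X2, X3, X4, X6, X7 (k = 6).
sum of item variances = 2.722 + 0.496 + 2.117 + 1.376 + 1.831 + 1.966 = 10.508
σ²_total = 10.508 + 2 × 2.939 = 16.386
α (item deleted) = (6/5)·(1 − 10.508/16.386) = 0.43

α = 0.43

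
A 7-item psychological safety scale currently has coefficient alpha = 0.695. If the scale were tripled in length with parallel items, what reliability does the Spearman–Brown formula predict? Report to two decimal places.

Length factor m = 3
α' = m·α / (1 + (m−1)·α)
   = 3 × 0.695 / (1 + (3 − 1) × 0.695)
   = 2.0850 / 2.3900 = 0.87

predicted reliability = 0.87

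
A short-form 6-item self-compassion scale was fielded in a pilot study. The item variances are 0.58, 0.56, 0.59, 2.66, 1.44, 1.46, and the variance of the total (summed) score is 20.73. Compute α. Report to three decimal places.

α = 0.778

Σσᵢ² = 0.58 + 0.56 + 0.59 + 2.66 + 1.44 + 1.46 = 7.29
α = (k/(k−1))·(1 − Σσᵢ²/σ²_T) = (6/5)·(1 − 7.29/20.73) = 0.778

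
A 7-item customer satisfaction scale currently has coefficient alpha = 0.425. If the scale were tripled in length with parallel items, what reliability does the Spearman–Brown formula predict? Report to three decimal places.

Length factor m = 3
α' = m·α / (1 + (m−1)·α)
   = 3 × 0.425 / (1 + (3 − 1) × 0.425)
   = 1.2750 / 1.8500 = 0.689

predicted reliability = 0.689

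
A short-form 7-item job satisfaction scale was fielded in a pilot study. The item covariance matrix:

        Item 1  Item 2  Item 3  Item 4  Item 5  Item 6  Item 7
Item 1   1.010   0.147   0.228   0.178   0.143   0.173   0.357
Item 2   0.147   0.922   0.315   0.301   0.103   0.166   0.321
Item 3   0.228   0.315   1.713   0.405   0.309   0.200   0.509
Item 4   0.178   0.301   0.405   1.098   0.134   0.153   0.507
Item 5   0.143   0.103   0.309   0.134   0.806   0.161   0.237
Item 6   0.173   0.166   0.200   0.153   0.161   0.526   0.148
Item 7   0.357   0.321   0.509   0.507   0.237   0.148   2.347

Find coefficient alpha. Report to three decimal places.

α = 0.644

Σσ²ᵢ = 1.010 + 0.922 + 1.713 + 1.098 + 0.806 + 0.526 + 2.347 = 8.422
Sum of the distinct covariances = 5.195
σ²_total = 8.422 + 2 × 5.195 = 18.812
α = (k/(k−1))·(1 − Σσ²ᵢ/σ²_total) = (7/6)·(1 − 8.422/18.812) = 0.644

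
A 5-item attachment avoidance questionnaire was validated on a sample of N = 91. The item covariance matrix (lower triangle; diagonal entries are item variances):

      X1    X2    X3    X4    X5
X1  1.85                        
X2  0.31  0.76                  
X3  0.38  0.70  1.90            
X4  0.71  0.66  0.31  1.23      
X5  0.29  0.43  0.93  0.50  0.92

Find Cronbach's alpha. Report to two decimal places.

α = 0.76

sum of item variances = 1.85 + 0.76 + 1.90 + 1.23 + 0.92 = 6.66
Sum of off-diagonal covariances = 5.22
Var(T) = 6.66 + 2 × 5.22 = 17.10
α = (k/(k−1))·(1 − sum of item variances/Var(T)) = (5/4)·(1 − 6.66/17.10) = 0.76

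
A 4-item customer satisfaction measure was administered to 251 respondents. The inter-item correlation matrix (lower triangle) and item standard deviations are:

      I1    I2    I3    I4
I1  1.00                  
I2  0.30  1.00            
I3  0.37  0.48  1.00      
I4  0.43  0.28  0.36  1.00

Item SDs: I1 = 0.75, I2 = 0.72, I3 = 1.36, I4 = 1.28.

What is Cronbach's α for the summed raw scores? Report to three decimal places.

Cronbach's α = 0.670

Σσ²ᵢ = 0.75² + 0.72² + 1.36² + 1.28² = 4.5689
Covariances σ_ij = r_ij · s_i · s_j:
  σ(I1,I2) = 0.30 × 0.75 × 0.72 = 0.1620
  σ(I1,I3) = 0.37 × 0.75 × 1.36 = 0.3774
  σ(I1,I4) = 0.43 × 0.75 × 1.28 = 0.4128
  σ(I2,I3) = 0.48 × 0.72 × 1.36 = 0.4700
  σ(I2,I4) = 0.28 × 0.72 × 1.28 = 0.2580
  σ(I3,I4) = 0.36 × 1.36 × 1.28 = 0.6267
σ²_T = Σσ²ᵢ + 2·Σσ_ij = 4.5689 + 2 × 2.3069 = 9.1827
α = (4/3)·(1 − 4.5689/9.1827) = 0.670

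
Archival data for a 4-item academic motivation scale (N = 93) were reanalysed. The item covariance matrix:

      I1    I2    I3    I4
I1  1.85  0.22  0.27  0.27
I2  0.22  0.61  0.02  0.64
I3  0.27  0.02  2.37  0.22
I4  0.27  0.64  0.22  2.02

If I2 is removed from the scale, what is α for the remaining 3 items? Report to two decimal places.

Remaining items: I1, I3, I4 (k = 3).
Σσ²ᵢ = 1.85 + 2.37 + 2.02 = 6.24
total variance = 6.24 + 2 × 0.76 = 7.76
α (item deleted) = (3/2)·(1 − 6.24/7.76) = 0.29

α = 0.29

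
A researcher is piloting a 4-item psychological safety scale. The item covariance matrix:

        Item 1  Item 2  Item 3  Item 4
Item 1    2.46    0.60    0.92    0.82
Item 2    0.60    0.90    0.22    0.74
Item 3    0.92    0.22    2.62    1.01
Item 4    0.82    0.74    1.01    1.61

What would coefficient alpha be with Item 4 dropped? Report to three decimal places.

Remaining items: Item 1, Item 2, Item 3 (k = 3).
ΣVar(i) = 2.46 + 0.90 + 2.62 = 5.98
σ²_total = 5.98 + 2 × 1.74 = 9.46
α (item deleted) = (3/2)·(1 − 5.98/9.46) = 0.552

coefficient alpha = 0.552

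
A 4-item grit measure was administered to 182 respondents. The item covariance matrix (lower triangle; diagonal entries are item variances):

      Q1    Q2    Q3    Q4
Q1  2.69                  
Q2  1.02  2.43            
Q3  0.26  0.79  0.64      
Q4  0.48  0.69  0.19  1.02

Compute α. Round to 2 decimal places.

sum of item variances = 2.69 + 2.43 + 0.64 + 1.02 = 6.78
Sum of off-diagonal covariances = 3.43
total variance = 6.78 + 2 × 3.43 = 13.64
α = (k/(k−1))·(1 − sum of item variances/total variance) = (4/3)·(1 − 6.78/13.64) = 0.67

α = 0.67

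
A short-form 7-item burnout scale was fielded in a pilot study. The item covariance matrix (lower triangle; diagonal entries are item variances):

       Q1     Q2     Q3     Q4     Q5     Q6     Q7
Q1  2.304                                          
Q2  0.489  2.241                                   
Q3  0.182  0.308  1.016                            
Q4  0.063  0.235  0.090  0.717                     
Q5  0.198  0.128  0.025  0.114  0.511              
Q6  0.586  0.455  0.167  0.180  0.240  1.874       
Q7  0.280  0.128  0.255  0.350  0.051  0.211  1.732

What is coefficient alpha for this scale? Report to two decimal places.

α = 0.56

ΣVar(i) = 2.304 + 2.241 + 1.016 + 0.717 + 0.511 + 1.874 + 1.732 = 10.395
Sum of the distinct covariances = 4.735
Var(T) = 10.395 + 2 × 4.735 = 19.865
α = (k/(k−1))·(1 − ΣVar(i)/Var(T)) = (7/6)·(1 − 10.395/19.865) = 0.56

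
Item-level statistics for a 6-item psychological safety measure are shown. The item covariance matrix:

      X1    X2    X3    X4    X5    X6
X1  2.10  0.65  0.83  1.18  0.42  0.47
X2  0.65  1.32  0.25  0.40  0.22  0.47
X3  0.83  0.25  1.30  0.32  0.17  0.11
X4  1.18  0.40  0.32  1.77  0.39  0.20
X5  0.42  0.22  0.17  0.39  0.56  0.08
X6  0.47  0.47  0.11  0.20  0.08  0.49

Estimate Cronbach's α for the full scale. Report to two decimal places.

Σσᵢ² = 2.10 + 1.32 + 1.30 + 1.77 + 0.56 + 0.49 = 7.54
Sum of off-diagonal covariances = 6.16
Var(T) = 7.54 + 2 × 6.16 = 19.86
α = (k/(k−1))·(1 − Σσᵢ²/Var(T)) = (6/5)·(1 − 7.54/19.86) = 0.74

Cronbach's α = 0.74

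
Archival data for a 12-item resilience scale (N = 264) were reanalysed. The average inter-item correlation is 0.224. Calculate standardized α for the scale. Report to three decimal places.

Standardized α = k·r̄ / (1 + (k−1)·r̄) = 12 × 0.224 / (1 + 11 × 0.224)
  = 2.6880 / 3.4640 = 0.776

α = 0.776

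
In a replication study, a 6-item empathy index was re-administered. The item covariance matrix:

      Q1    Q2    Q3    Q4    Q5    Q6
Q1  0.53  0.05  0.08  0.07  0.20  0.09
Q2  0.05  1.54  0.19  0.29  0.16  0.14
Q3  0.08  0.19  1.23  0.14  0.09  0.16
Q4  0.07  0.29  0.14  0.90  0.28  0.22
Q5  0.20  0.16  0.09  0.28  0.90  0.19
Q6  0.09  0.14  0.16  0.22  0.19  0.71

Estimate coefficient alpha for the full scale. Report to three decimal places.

Σσ²ᵢ = 0.53 + 1.54 + 1.23 + 0.90 + 0.90 + 0.71 = 5.81
Σ_{i<j} σ_ij = 2.35
σ²_T = 5.81 + 2 × 2.35 = 10.51
α = (k/(k−1))·(1 − Σσ²ᵢ/σ²_T) = (6/5)·(1 − 5.81/10.51) = 0.537

α = 0.537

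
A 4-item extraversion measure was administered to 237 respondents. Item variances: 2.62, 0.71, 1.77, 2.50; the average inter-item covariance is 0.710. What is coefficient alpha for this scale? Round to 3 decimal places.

α = 0.705

ΣVar(i) = 2.62 + 0.71 + 1.77 + 2.50 = 7.60
Sum of the 6 distinct covariances = 6 × 0.710 = 4.260
Var(T) = ΣVar(i) + 2·Σcov = 7.60 + 2 × 4.260 = 16.120
α = (4/3)·(1 − 7.60/16.120) = 0.705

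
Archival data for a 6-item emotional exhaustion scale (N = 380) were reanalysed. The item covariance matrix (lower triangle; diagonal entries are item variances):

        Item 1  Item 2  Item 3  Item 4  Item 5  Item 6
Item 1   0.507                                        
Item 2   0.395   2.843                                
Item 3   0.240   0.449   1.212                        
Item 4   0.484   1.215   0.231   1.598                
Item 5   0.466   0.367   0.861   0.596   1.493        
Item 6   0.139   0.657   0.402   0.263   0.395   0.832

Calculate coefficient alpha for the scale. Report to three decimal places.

coefficient alpha = 0.754

Σσᵢ² = 0.507 + 2.843 + 1.212 + 1.598 + 1.493 + 0.832 = 8.485
Sum of the distinct covariances = 7.160
σ²_total = 8.485 + 2 × 7.160 = 22.805
α = (k/(k−1))·(1 − Σσᵢ²/σ²_total) = (6/5)·(1 − 8.485/22.805) = 0.754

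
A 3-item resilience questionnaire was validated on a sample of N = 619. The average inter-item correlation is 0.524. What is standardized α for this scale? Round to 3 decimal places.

α = 0.768

Standardized α = k·r̄ / (1 + (k−1)·r̄) = 3 × 0.524 / (1 + 2 × 0.524)
  = 1.5720 / 2.0480 = 0.768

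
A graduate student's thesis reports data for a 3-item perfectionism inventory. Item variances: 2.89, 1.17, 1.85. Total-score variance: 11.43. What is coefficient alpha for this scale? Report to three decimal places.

α = 0.724

Σσᵢ² = 2.89 + 1.17 + 1.85 = 5.91
α = (k/(k−1))·(1 − Σσᵢ²/total variance) = (3/2)·(1 − 5.91/11.43) = 0.724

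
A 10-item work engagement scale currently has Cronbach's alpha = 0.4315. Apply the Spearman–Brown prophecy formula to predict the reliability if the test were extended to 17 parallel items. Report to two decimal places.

Length factor m = 17/10 = 1.7000
α' = m·α / (1 + (m−1)·α)
   = 17/10 × 0.4315 / (1 + (17/10 − 1) × 0.4315)
   = 0.7335 / 1.3020 = 0.56

predicted reliability = 0.56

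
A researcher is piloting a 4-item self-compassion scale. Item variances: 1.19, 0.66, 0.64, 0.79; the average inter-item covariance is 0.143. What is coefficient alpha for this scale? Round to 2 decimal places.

sum of item variances = 1.19 + 0.66 + 0.64 + 0.79 = 3.28
Sum of the 6 distinct covariances = 6 × 0.143 = 0.858
Var(T) = sum of item variances + 2·Σcov = 3.28 + 2 × 0.858 = 4.996
α = (4/3)·(1 − 3.28/4.996) = 0.46

α = 0.46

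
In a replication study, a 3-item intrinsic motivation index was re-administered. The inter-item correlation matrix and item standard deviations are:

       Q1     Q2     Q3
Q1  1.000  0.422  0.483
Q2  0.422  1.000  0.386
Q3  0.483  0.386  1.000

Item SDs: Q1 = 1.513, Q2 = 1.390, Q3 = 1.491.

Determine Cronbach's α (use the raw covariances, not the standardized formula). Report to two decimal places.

α = 0.69

Σσ²ᵢ = 1.513² + 1.390² + 1.491² = 6.4444
Covariances σ_ij = r_ij · s_i · s_j:
  σ(Q1,Q2) = 0.422 × 1.513 × 1.390 = 0.8875
  σ(Q1,Q3) = 0.483 × 1.513 × 1.491 = 1.0896
  σ(Q2,Q3) = 0.386 × 1.390 × 1.491 = 0.8000
σ²_T = Σσ²ᵢ + 2·Σσ_ij = 6.4444 + 2 × 2.7771 = 11.9986
α = (3/2)·(1 − 6.4444/11.9986) = 0.69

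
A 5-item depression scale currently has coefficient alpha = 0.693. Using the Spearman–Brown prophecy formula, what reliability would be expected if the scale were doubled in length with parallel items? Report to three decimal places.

predicted reliability = 0.819

Length factor m = 2
α' = m·α / (1 + (m−1)·α)
   = 2 × 0.693 / (1 + (2 − 1) × 0.693)
   = 1.3860 / 1.6930 = 0.819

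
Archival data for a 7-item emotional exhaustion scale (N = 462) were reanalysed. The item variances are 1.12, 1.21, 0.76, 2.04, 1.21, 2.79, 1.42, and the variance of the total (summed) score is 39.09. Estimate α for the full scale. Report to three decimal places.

Σσ²ᵢ = 1.12 + 1.21 + 0.76 + 2.04 + 1.21 + 2.79 + 1.42 = 10.55
α = (k/(k−1))·(1 − Σσ²ᵢ/σ²_T) = (7/6)·(1 − 10.55/39.09) = 0.852

α = 0.852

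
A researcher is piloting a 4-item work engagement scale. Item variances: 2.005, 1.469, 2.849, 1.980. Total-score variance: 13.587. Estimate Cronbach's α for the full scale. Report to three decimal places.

ΣVar(i) = 2.005 + 1.469 + 2.849 + 1.980 = 8.303
α = (k/(k−1))·(1 − ΣVar(i)/Var(T)) = (4/3)·(1 − 8.303/13.587) = 0.519

α = 0.519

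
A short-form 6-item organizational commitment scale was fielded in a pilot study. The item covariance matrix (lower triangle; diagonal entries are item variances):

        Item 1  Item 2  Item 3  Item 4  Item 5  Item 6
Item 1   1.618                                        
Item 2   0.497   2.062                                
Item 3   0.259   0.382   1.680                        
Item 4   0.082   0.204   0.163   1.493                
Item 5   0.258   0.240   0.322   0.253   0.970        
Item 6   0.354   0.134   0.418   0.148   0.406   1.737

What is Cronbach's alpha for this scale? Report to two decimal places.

Cronbach's alpha = 0.56

Σσ²ᵢ = 1.618 + 2.062 + 1.680 + 1.493 + 0.970 + 1.737 = 9.560
Σ_{i<j} σ_ij = 4.120
Var(T) = 9.560 + 2 × 4.120 = 17.800
α = (k/(k−1))·(1 − Σσ²ᵢ/Var(T)) = (6/5)·(1 − 9.560/17.800) = 0.56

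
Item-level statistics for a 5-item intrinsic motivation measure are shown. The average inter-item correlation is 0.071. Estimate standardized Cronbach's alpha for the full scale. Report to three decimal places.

α = 0.276

Standardized α = k·r̄ / (1 + (k−1)·r̄) = 5 × 0.071 / (1 + 4 × 0.071)
  = 0.3550 / 1.2840 = 0.276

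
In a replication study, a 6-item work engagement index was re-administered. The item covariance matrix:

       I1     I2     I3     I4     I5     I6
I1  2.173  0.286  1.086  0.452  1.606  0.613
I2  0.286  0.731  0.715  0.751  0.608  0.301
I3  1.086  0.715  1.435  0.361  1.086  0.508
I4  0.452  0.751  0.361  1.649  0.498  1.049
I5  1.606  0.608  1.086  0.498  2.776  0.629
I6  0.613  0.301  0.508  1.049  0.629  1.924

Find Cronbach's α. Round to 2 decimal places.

α = 0.80

Σσ²ᵢ = 2.173 + 0.731 + 1.435 + 1.649 + 2.776 + 1.924 = 10.688
Σ_{i<j} σ_ij = 10.549
σ²_total = 10.688 + 2 × 10.549 = 31.786
α = (k/(k−1))·(1 − Σσ²ᵢ/σ²_total) = (6/5)·(1 − 10.688/31.786) = 0.80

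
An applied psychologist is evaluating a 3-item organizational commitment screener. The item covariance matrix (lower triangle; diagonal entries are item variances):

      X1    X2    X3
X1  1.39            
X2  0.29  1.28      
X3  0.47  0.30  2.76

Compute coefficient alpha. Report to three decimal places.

coefficient alpha = 0.421

ΣVar(i) = 1.39 + 1.28 + 2.76 = 5.43
Sum of the distinct covariances = 1.06
σ²_T = 5.43 + 2 × 1.06 = 7.55
α = (k/(k−1))·(1 − ΣVar(i)/σ²_T) = (3/2)·(1 − 5.43/7.55) = 0.421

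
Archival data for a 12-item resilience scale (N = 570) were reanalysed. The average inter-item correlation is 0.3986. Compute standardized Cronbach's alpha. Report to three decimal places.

Standardized α = k·r̄ / (1 + (k−1)·r̄) = 12 × 0.3986 / (1 + 11 × 0.3986)
  = 4.7832 / 5.3846 = 0.888

standardized Cronbach's alpha = 0.888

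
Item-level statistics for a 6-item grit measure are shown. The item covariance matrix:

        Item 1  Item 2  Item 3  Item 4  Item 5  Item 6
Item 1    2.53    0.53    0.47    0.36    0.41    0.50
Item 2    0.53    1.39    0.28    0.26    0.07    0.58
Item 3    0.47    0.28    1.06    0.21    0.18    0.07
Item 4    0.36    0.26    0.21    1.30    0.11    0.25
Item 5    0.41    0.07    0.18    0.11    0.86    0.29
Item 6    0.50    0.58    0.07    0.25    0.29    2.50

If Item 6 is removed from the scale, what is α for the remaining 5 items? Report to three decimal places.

Remaining items: Item 1, Item 2, Item 3, Item 4, Item 5 (k = 5).
sum of item variances = 2.53 + 1.39 + 1.06 + 1.30 + 0.86 = 7.14
σ²_total = 7.14 + 2 × 2.88 = 12.90
α (item deleted) = (5/4)·(1 − 7.14/12.90) = 0.558

α = 0.558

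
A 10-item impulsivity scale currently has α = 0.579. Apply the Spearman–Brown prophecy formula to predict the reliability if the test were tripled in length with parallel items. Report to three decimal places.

predicted reliability = 0.805

Length factor m = 3
α' = m·α / (1 + (m−1)·α)
   = 3 × 0.579 / (1 + (3 − 1) × 0.579)
   = 1.7370 / 2.1580 = 0.805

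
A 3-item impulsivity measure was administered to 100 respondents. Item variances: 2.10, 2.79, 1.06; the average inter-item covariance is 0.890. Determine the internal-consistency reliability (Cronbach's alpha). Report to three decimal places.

Cronbach's alpha = 0.709

ΣVar(i) = 2.10 + 2.79 + 1.06 = 5.95
Sum of the 3 distinct covariances = 3 × 0.890 = 2.670
σ²_total = ΣVar(i) + 2·Σcov = 5.95 + 2 × 2.670 = 11.290
α = (3/2)·(1 − 5.95/11.290) = 0.709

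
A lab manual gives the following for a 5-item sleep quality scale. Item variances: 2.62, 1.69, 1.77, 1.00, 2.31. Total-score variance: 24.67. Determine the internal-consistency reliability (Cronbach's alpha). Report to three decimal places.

Σσᵢ² = 2.62 + 1.69 + 1.77 + 1.00 + 2.31 = 9.39
α = (k/(k−1))·(1 − Σσᵢ²/total variance) = (5/4)·(1 − 9.39/24.67) = 0.774

Cronbach's alpha = 0.774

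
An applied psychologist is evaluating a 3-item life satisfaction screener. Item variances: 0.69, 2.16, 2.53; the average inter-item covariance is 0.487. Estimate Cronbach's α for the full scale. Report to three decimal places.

sum of item variances = 0.69 + 2.16 + 2.53 = 5.38
Sum of the 3 distinct covariances = 3 × 0.487 = 1.461
σ²_total = sum of item variances + 2·Σcov = 5.38 + 2 × 1.461 = 8.302
α = (3/2)·(1 − 5.38/8.302) = 0.528

Cronbach's α = 0.528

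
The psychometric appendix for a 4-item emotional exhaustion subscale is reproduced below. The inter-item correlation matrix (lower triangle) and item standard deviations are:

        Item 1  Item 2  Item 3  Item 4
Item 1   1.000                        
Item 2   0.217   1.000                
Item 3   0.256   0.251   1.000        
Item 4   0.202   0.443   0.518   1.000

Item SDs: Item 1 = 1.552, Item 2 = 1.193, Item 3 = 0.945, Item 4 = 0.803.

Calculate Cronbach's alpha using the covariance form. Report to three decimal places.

α = 0.590

Σσ²ᵢ = 1.552² + 1.193² + 0.945² + 0.803² = 5.3698
Covariances σ_ij = r_ij · s_i · s_j:
  σ(Item 1,Item 2) = 0.217 × 1.552 × 1.193 = 0.4018
  σ(Item 1,Item 3) = 0.256 × 1.552 × 0.945 = 0.3755
  σ(Item 1,Item 4) = 0.202 × 1.552 × 0.803 = 0.2517
  σ(Item 2,Item 3) = 0.251 × 1.193 × 0.945 = 0.2830
  σ(Item 2,Item 4) = 0.443 × 1.193 × 0.803 = 0.4244
  σ(Item 3,Item 4) = 0.518 × 0.945 × 0.803 = 0.3931
σ²_T = Σσ²ᵢ + 2·Σσ_ij = 5.3698 + 2 × 2.1295 = 9.6288
α = (4/3)·(1 − 5.3698/9.6288) = 0.590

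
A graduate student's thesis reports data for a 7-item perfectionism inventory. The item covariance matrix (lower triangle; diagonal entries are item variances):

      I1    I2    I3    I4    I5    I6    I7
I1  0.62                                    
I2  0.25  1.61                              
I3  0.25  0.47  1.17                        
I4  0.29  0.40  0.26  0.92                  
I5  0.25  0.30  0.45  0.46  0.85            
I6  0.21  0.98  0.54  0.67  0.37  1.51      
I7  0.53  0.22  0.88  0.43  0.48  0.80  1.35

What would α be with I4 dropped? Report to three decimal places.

α = 0.795

Remaining items: I1, I2, I3, I5, I6, I7 (k = 6).
Σσᵢ² = 0.62 + 1.61 + 1.17 + 0.85 + 1.51 + 1.35 = 7.11
total variance = 7.11 + 2 × 6.98 = 21.07
α (item deleted) = (6/5)·(1 − 7.11/21.07) = 0.795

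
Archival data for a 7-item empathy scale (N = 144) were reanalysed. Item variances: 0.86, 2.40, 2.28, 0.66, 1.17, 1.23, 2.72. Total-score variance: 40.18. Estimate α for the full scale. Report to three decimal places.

α = 0.838

sum of item variances = 0.86 + 2.40 + 2.28 + 0.66 + 1.17 + 1.23 + 2.72 = 11.32
α = (k/(k−1))·(1 − sum of item variances/σ²_total) = (7/6)·(1 − 11.32/40.18) = 0.838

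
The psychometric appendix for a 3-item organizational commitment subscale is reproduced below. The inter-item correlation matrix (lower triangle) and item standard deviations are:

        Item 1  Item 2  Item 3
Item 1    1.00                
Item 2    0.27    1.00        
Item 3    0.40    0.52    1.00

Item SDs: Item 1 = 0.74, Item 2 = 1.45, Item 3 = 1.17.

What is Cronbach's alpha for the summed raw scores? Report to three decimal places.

Σσ²ᵢ = 0.74² + 1.45² + 1.17² = 4.0190
Covariances σ_ij = r_ij · s_i · s_j:
  σ(Item 1,Item 2) = 0.27 × 0.74 × 1.45 = 0.2897
  σ(Item 1,Item 3) = 0.40 × 0.74 × 1.17 = 0.3463
  σ(Item 2,Item 3) = 0.52 × 1.45 × 1.17 = 0.8822
σ²_T = Σσ²ᵢ + 2·Σσ_ij = 4.0190 + 2 × 1.5182 = 7.0554
α = (3/2)·(1 − 4.0190/7.0554) = 0.646

Cronbach's alpha = 0.646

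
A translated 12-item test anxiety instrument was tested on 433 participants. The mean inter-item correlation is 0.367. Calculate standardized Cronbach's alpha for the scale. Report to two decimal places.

Standardized α = k·r̄ / (1 + (k−1)·r̄) = 12 × 0.367 / (1 + 11 × 0.367)
  = 4.4040 / 5.0370 = 0.87

α = 0.87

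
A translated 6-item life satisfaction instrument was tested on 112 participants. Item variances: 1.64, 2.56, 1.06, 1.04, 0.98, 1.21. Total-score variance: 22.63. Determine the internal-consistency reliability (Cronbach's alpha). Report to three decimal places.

sum of item variances = 1.64 + 2.56 + 1.06 + 1.04 + 0.98 + 1.21 = 8.49
α = (k/(k−1))·(1 − sum of item variances/total variance) = (6/5)·(1 − 8.49/22.63) = 0.750

Cronbach's alpha = 0.750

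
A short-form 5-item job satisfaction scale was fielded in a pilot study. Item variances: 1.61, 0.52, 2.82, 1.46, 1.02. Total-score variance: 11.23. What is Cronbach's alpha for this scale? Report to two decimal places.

sum of item variances = 1.61 + 0.52 + 2.82 + 1.46 + 1.02 = 7.43
α = (k/(k−1))·(1 − sum of item variances/σ²_T) = (5/4)·(1 − 7.43/11.23) = 0.42

α = 0.42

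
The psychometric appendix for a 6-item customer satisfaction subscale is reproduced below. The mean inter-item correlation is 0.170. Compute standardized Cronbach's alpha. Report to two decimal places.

α = 0.55

Standardized α = k·r̄ / (1 + (k−1)·r̄) = 6 × 0.170 / (1 + 5 × 0.170)
  = 1.0200 / 1.8500 = 0.55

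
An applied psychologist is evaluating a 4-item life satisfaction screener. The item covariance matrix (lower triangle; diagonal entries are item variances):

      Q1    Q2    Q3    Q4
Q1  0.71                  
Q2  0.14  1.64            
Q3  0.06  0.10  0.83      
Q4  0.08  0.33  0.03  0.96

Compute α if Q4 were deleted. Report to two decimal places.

Remaining items: Q1, Q2, Q3 (k = 3).
sum of item variances = 0.71 + 1.64 + 0.83 = 3.18
Var(T) = 3.18 + 2 × 0.30 = 3.78
α (item deleted) = (3/2)·(1 − 3.18/3.78) = 0.24

α = 0.24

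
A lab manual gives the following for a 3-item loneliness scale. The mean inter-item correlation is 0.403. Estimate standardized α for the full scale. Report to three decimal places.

α = 0.669

Standardized α = k·r̄ / (1 + (k−1)·r̄) = 3 × 0.403 / (1 + 2 × 0.403)
  = 1.2090 / 1.8060 = 0.669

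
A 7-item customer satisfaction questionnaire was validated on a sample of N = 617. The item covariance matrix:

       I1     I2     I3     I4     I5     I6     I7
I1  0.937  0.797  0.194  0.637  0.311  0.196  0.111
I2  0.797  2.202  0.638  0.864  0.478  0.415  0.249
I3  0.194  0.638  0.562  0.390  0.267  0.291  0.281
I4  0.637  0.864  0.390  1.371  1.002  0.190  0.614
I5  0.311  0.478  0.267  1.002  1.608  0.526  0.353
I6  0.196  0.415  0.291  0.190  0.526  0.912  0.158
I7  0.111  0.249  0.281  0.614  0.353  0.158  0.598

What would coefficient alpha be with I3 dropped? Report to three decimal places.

coefficient alpha = 0.773

Remaining items: I1, I2, I4, I5, I6, I7 (k = 6).
Σσᵢ² = 0.937 + 2.202 + 1.371 + 1.608 + 0.912 + 0.598 = 7.628
σ²_total = 7.628 + 2 × 6.901 = 21.430
α (item deleted) = (6/5)·(1 − 7.628/21.430) = 0.773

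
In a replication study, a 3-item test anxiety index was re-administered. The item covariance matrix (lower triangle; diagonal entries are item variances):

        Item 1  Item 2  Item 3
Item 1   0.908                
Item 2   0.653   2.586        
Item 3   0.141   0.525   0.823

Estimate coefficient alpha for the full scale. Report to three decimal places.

Σσ²ᵢ = 0.908 + 2.586 + 0.823 = 4.317
Σ_{i<j} σ_ij = 1.319
Var(T) = 4.317 + 2 × 1.319 = 6.955
α = (k/(k−1))·(1 − Σσ²ᵢ/Var(T)) = (3/2)·(1 − 4.317/6.955) = 0.569

α = 0.569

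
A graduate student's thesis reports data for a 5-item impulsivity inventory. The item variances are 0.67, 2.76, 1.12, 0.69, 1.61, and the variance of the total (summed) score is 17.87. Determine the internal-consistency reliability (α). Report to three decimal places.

α = 0.771

Σσ²ᵢ = 0.67 + 2.76 + 1.12 + 0.69 + 1.61 = 6.85
α = (k/(k−1))·(1 − Σσ²ᵢ/σ²_total) = (5/4)·(1 − 6.85/17.87) = 0.771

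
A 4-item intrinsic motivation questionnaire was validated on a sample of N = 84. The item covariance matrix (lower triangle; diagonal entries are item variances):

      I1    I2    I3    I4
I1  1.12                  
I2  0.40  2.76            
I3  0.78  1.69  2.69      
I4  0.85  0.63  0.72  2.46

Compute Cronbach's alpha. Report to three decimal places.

sum of item variances = 1.12 + 2.76 + 2.69 + 2.46 = 9.03
Sum of off-diagonal covariances = 5.07
σ²_total = 9.03 + 2 × 5.07 = 19.17
α = (k/(k−1))·(1 − sum of item variances/σ²_total) = (4/3)·(1 − 9.03/19.17) = 0.705

Cronbach's alpha = 0.705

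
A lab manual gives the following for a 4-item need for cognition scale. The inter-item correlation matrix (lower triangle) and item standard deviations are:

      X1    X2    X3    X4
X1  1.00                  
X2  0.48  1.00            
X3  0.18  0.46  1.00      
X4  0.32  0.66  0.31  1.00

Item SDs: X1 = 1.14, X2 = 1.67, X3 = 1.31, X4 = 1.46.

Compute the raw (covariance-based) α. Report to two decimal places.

α = 0.74

Σσ²ᵢ = 1.14² + 1.67² + 1.31² + 1.46² = 7.9362
Covariances σ_ij = r_ij · s_i · s_j:
  σ(X1,X2) = 0.48 × 1.14 × 1.67 = 0.9138
  σ(X1,X3) = 0.18 × 1.14 × 1.31 = 0.2688
  σ(X1,X4) = 0.32 × 1.14 × 1.46 = 0.5326
  σ(X2,X3) = 0.46 × 1.67 × 1.31 = 1.0063
  σ(X2,X4) = 0.66 × 1.67 × 1.46 = 1.6092
  σ(X3,X4) = 0.31 × 1.31 × 1.46 = 0.5929
σ²_T = Σσ²ᵢ + 2·Σσ_ij = 7.9362 + 2 × 4.9236 = 17.7834
α = (4/3)·(1 − 7.9362/17.7834) = 0.74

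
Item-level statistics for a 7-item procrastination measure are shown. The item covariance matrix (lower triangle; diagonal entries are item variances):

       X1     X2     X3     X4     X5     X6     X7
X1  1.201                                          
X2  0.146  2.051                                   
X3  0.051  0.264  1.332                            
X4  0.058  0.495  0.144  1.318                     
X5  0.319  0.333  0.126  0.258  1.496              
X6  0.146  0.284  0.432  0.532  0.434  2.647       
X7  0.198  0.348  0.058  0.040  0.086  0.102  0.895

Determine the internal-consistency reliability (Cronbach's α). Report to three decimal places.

α = 0.549

Σσᵢ² = 1.201 + 2.051 + 1.332 + 1.318 + 1.496 + 2.647 + 0.895 = 10.940
Sum of the distinct covariances = 4.854
σ²_T = 10.940 + 2 × 4.854 = 20.648
α = (k/(k−1))·(1 − Σσᵢ²/σ²_T) = (7/6)·(1 − 10.940/20.648) = 0.549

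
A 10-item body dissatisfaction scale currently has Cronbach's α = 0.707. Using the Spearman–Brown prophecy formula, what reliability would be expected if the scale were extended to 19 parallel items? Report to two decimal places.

predicted reliability = 0.82

Length factor m = 19/10 = 1.9000
α' = m·α / (1 + (m−1)·α)
   = 19/10 × 0.707 / (1 + (19/10 − 1) × 0.707)
   = 1.3433 / 1.6363 = 0.82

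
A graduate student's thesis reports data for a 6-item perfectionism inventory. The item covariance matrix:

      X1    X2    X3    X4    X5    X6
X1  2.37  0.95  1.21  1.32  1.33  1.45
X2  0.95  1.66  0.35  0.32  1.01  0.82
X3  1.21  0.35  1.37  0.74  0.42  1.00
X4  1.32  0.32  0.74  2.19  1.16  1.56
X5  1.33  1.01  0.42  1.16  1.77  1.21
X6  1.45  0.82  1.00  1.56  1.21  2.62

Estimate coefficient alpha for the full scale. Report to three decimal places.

Σσ²ᵢ = 2.37 + 1.66 + 1.37 + 2.19 + 1.77 + 2.62 = 11.98
Sum of off-diagonal covariances = 14.85
Var(T) = 11.98 + 2 × 14.85 = 41.68
α = (k/(k−1))·(1 − Σσ²ᵢ/Var(T)) = (6/5)·(1 − 11.98/41.68) = 0.855

α = 0.855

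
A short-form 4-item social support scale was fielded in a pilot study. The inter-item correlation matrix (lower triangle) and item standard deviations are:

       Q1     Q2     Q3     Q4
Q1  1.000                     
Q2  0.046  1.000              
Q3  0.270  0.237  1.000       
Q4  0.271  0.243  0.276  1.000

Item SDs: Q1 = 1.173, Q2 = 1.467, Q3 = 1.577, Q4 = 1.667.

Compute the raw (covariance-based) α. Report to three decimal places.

α = 0.538

Σσ²ᵢ = 1.173² + 1.467² + 1.577² + 1.667² = 8.7938
Covariances σ_ij = r_ij · s_i · s_j:
  σ(Q1,Q2) = 0.046 × 1.173 × 1.467 = 0.0792
  σ(Q1,Q3) = 0.270 × 1.173 × 1.577 = 0.4995
  σ(Q1,Q4) = 0.271 × 1.173 × 1.667 = 0.5299
  σ(Q2,Q3) = 0.237 × 1.467 × 1.577 = 0.5483
  σ(Q2,Q4) = 0.243 × 1.467 × 1.667 = 0.5943
  σ(Q3,Q4) = 0.276 × 1.577 × 1.667 = 0.7256
σ²_T = Σσ²ᵢ + 2·Σσ_ij = 8.7938 + 2 × 2.9768 = 14.7474
α = (4/3)·(1 − 8.7938/14.7474) = 0.538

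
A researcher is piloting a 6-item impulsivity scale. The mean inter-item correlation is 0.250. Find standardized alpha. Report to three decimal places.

Standardized α = k·r̄ / (1 + (k−1)·r̄) = 6 × 0.250 / (1 + 5 × 0.250)
  = 1.5000 / 2.2500 = 0.667

standardized alpha = 0.667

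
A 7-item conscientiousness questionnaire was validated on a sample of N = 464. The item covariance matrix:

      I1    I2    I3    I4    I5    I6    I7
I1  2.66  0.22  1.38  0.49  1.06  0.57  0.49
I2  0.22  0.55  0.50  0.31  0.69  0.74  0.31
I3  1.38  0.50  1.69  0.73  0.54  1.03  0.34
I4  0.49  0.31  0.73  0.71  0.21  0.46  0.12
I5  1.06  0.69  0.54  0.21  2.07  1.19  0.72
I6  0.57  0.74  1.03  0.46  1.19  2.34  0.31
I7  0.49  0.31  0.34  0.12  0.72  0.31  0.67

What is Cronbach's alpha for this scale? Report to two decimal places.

sum of item variances = 2.66 + 0.55 + 1.69 + 0.71 + 2.07 + 2.34 + 0.67 = 10.69
Σ_{i<j} σ_ij = 12.41
Var(T) = 10.69 + 2 × 12.41 = 35.51
α = (k/(k−1))·(1 − sum of item variances/Var(T)) = (7/6)·(1 − 10.69/35.51) = 0.82

α = 0.82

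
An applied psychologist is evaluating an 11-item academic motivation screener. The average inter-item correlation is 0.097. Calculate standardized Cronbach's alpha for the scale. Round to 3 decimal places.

α = 0.542

Standardized α = k·r̄ / (1 + (k−1)·r̄) = 11 × 0.097 / (1 + 10 × 0.097)
  = 1.0670 / 1.9700 = 0.542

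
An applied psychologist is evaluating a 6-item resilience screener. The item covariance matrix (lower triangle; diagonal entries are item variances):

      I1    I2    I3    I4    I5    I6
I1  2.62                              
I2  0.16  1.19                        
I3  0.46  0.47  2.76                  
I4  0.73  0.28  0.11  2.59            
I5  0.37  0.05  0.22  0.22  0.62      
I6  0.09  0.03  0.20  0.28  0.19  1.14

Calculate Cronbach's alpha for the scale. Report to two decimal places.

ΣVar(i) = 2.62 + 1.19 + 2.76 + 2.59 + 0.62 + 1.14 = 10.92
Sum of off-diagonal covariances = 3.86
total variance = 10.92 + 2 × 3.86 = 18.64
α = (k/(k−1))·(1 − ΣVar(i)/total variance) = (6/5)·(1 − 10.92/18.64) = 0.50

α = 0.50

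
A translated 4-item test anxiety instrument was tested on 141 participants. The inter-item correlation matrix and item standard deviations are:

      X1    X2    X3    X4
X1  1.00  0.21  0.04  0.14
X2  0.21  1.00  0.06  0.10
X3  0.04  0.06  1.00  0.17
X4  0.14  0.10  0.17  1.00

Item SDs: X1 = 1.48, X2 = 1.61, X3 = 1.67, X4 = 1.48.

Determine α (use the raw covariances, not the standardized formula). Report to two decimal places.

Σσ²ᵢ = 1.48² + 1.61² + 1.67² + 1.48² = 9.7618
Covariances σ_ij = r_ij · s_i · s_j:
  σ(X1,X2) = 0.21 × 1.48 × 1.61 = 0.5004
  σ(X1,X3) = 0.04 × 1.48 × 1.67 = 0.0989
  σ(X1,X4) = 0.14 × 1.48 × 1.48 = 0.3067
  σ(X2,X3) = 0.06 × 1.61 × 1.67 = 0.1613
  σ(X2,X4) = 0.10 × 1.61 × 1.48 = 0.2383
  σ(X3,X4) = 0.17 × 1.67 × 1.48 = 0.4202
σ²_T = Σσ²ᵢ + 2·Σσ_ij = 9.7618 + 2 × 1.7258 = 13.2134
α = (4/3)·(1 − 9.7618/13.2134) = 0.35

α = 0.35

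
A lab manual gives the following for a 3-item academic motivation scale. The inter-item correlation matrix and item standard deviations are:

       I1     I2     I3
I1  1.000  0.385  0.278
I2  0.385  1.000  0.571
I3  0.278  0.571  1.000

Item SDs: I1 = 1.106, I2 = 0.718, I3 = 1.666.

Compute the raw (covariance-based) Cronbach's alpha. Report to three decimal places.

Cronbach's alpha = 0.599

Σσ²ᵢ = 1.106² + 0.718² + 1.666² = 4.5143
Covariances σ_ij = r_ij · s_i · s_j:
  σ(I1,I2) = 0.385 × 1.106 × 0.718 = 0.3057
  σ(I1,I3) = 0.278 × 1.106 × 1.666 = 0.5122
  σ(I2,I3) = 0.571 × 0.718 × 1.666 = 0.6830
σ²_T = Σσ²ᵢ + 2·Σσ_ij = 4.5143 + 2 × 1.5009 = 7.5161
α = (3/2)·(1 − 4.5143/7.5161) = 0.599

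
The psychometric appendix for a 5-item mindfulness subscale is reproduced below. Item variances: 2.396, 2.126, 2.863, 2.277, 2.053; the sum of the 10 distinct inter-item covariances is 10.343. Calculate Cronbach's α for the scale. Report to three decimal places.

Cronbach's α = 0.798

Σσ²ᵢ = 2.396 + 2.126 + 2.863 + 2.277 + 2.053 = 11.715
Sum of distinct covariances = 10.343
σ²_T = Σσ²ᵢ + 2·Σcov = 11.715 + 2 × 10.343 = 32.401
α = (5/4)·(1 − 11.715/32.401) = 0.798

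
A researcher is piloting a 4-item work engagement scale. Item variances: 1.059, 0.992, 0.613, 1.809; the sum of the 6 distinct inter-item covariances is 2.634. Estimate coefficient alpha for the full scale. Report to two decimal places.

coefficient alpha = 0.72

Σσᵢ² = 1.059 + 0.992 + 0.613 + 1.809 = 4.473
Sum of distinct covariances = 2.634
total variance = Σσᵢ² + 2·Σcov = 4.473 + 2 × 2.634 = 9.741
α = (4/3)·(1 − 4.473/9.741) = 0.72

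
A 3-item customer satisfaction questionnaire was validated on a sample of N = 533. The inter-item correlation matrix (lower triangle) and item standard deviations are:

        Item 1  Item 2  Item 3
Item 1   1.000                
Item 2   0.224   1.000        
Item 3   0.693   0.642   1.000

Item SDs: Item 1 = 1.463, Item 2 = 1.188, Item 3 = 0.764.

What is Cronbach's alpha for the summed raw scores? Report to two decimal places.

Σσ²ᵢ = 1.463² + 1.188² + 0.764² = 4.1354
Covariances σ_ij = r_ij · s_i · s_j:
  σ(Item 1,Item 2) = 0.224 × 1.463 × 1.188 = 0.3893
  σ(Item 1,Item 3) = 0.693 × 1.463 × 0.764 = 0.7746
  σ(Item 2,Item 3) = 0.642 × 1.188 × 0.764 = 0.5827
σ²_T = Σσ²ᵢ + 2·Σσ_ij = 4.1354 + 2 × 1.7466 = 7.6286
α = (3/2)·(1 − 4.1354/7.6286) = 0.69

Cronbach's alpha = 0.69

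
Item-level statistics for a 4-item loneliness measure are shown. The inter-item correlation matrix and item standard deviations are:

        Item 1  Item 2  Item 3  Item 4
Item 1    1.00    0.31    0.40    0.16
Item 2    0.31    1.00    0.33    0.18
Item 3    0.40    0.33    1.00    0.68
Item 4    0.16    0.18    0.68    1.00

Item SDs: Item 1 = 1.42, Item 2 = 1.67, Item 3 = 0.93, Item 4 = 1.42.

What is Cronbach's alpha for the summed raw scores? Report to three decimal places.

Cronbach's alpha = 0.628

Σσ²ᵢ = 1.42² + 1.67² + 0.93² + 1.42² = 7.6866
Covariances σ_ij = r_ij · s_i · s_j:
  σ(Item 1,Item 2) = 0.31 × 1.42 × 1.67 = 0.7351
  σ(Item 1,Item 3) = 0.40 × 1.42 × 0.93 = 0.5282
  σ(Item 1,Item 4) = 0.16 × 1.42 × 1.42 = 0.3226
  σ(Item 2,Item 3) = 0.33 × 1.67 × 0.93 = 0.5125
  σ(Item 2,Item 4) = 0.18 × 1.67 × 1.42 = 0.4269
  σ(Item 3,Item 4) = 0.68 × 0.93 × 1.42 = 0.8980
σ²_T = Σσ²ᵢ + 2·Σσ_ij = 7.6866 + 2 × 3.4233 = 14.5332
α = (4/3)·(1 − 7.6866/14.5332) = 0.628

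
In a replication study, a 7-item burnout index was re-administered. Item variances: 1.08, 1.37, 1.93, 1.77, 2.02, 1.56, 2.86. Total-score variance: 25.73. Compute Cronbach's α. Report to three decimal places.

ΣVar(i) = 1.08 + 1.37 + 1.93 + 1.77 + 2.02 + 1.56 + 2.86 = 12.59
α = (k/(k−1))·(1 − ΣVar(i)/Var(T)) = (7/6)·(1 − 12.59/25.73) = 0.596

Cronbach's α = 0.596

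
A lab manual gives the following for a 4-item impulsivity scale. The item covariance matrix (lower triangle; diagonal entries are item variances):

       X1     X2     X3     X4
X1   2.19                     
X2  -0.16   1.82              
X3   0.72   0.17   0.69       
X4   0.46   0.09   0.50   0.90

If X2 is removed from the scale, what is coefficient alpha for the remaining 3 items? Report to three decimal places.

Remaining items: X1, X3, X4 (k = 3).
sum of item variances = 2.19 + 0.69 + 0.90 = 3.78
σ²_total = 3.78 + 2 × 1.68 = 7.14
α (item deleted) = (3/2)·(1 − 3.78/7.14) = 0.706

coefficient alpha = 0.706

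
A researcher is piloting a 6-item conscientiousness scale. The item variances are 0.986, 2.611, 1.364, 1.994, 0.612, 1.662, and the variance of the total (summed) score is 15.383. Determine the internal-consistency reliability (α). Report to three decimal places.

α = 0.480

sum of item variances = 0.986 + 2.611 + 1.364 + 1.994 + 0.612 + 1.662 = 9.229
α = (k/(k−1))·(1 − sum of item variances/σ²_T) = (6/5)·(1 − 9.229/15.383) = 0.480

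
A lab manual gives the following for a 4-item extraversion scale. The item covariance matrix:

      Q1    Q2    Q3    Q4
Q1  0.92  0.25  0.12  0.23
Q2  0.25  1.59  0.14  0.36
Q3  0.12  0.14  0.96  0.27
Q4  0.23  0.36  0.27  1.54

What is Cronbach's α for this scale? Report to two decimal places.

Σσ²ᵢ = 0.92 + 1.59 + 0.96 + 1.54 = 5.01
Sum of the distinct covariances = 1.37
total variance = 5.01 + 2 × 1.37 = 7.75
α = (k/(k−1))·(1 − Σσ²ᵢ/total variance) = (4/3)·(1 − 5.01/7.75) = 0.47

α = 0.47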